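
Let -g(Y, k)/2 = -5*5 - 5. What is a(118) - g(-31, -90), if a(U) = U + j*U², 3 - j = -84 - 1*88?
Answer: 2436758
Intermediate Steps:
j = 175 (j = 3 - (-84 - 1*88) = 3 - (-84 - 88) = 3 - 1*(-172) = 3 + 172 = 175)
a(U) = U + 175*U²
g(Y, k) = 60 (g(Y, k) = -2*(-5*5 - 5) = -2*(-25 - 5) = -2*(-30) = 60)
a(118) - g(-31, -90) = 118*(1 + 175*118) - 1*60 = 118*(1 + 20650) - 60 = 118*20651 - 60 = 2436818 - 60 = 2436758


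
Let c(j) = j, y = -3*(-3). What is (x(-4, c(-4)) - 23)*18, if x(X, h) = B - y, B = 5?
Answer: -486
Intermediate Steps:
y = 9
x(X, h) = -4 (x(X, h) = 5 - 1*9 = 5 - 9 = -4)
(x(-4, c(-4)) - 23)*18 = (-4 - 23)*18 = -27*18 = -486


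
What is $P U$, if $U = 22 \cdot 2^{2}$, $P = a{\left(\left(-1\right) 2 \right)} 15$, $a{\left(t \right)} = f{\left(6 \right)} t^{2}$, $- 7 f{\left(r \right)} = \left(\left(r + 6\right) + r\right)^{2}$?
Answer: $- \frac{1710720}{7} \approx -2.4439 \cdot 10^{5}$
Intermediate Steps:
$f{\left(r \right)} = - \frac{\left(6 + 2 r\right)^{2}}{7}$ ($f{\left(r \right)} = - \frac{\left(\left(r + 6\right) + r\right)^{2}}{7} = - \frac{\left(\left(6 + r\right) + r\right)^{2}}{7} = - \frac{\left(6 + 2 r\right)^{2}}{7}$)
$a{\left(t \right)} = - \frac{324 t^{2}}{7}$ ($a{\left(t \right)} = - \frac{4 \left(3 + 6\right)^{2}}{7} t^{2} = - \frac{4 \cdot 9^{2}}{7} t^{2} = \left(- \frac{4}{7}\right) 81 t^{2} = - \frac{324 t^{2}}{7}$)
$P = - \frac{19440}{7}$ ($P = - \frac{324 \left(\left(-1\right) 2\right)^{2}}{7} \cdot 15 = - \frac{324 \left(-2\right)^{2}}{7} \cdot 15 = \left(- \frac{324}{7}\right) 4 \cdot 15 = \left(- \frac{1296}{7}\right) 15 = - \frac{19440}{7} \approx -2777.1$)
$U = 88$ ($U = 22 \cdot 4 = 88$)
$P U = \left(- \frac{19440}{7}\right) 88 = - \frac{1710720}{7}$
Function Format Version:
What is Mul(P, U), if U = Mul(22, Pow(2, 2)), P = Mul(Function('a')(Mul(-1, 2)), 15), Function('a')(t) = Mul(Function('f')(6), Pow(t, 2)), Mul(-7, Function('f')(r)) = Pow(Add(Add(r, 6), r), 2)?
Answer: Rational(-1710720, 7) ≈ -2.4439e+5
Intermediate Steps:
Function('f')(r) = Mul(Rational(-1, 7), Pow(Add(6, Mul(2, r)), 2)) (Function('f')(r) = Mul(Rational(-1, 7), Pow(Add(Add(r, 6), r), 2)) = Mul(Rational(-1, 7), Pow(Add(Add(6, r), r), 2)) = Mul(Rational(-1, 7), Pow(Add(6, Mul(2, r)), 2)))
Function('a')(t) = Mul(Rational(-324, 7), Pow(t, 2)) (Function('a')(t) = Mul(Mul(Rational(-4, 7), Pow(Add(3, 6), 2)), Pow(t, 2)) = Mul(Mul(Rational(-4, 7), Pow(9, 2)), Pow(t, 2)) = Mul(Mul(Rational(-4, 7), 81), Pow(t, 2)) = Mul(Rational(-324, 7), Pow(t, 2)))
P = Rational(-19440, 7) (P = Mul(Mul(Rational(-324, 7), Pow(Mul(-1, 2), 2)), 15) = Mul(Mul(Rational(-324, 7), Pow(-2, 2)), 15) = Mul(Mul(Rational(-324, 7), 4), 15) = Mul(Rational(-1296, 7), 15) = Rational(-19440, 7) ≈ -2777.1)
U = 88 (U = Mul(22, 4) = 88)
Mul(P, U) = Mul(Rational(-19440, 7), 88) = Rational(-1710720, 7)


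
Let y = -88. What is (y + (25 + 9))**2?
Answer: 2916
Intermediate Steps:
(y + (25 + 9))**2 = (-88 + (25 + 9))**2 = (-88 + 34)**2 = (-54)**2 = 2916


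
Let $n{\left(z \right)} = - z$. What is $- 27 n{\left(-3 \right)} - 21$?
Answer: $-102$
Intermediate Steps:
$- 27 n{\left(-3 \right)} - 21 = - 27 \left(\left(-1\right) \left(-3\right)\right) - 21 = \left(-27\right) 3 - 21 = -81 - 21 = -102$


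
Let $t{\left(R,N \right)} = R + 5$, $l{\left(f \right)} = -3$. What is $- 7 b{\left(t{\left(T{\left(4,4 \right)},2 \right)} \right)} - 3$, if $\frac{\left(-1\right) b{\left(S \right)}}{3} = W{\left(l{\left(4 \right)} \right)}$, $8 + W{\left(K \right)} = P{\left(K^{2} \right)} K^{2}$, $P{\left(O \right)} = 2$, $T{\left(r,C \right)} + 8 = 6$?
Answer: $207$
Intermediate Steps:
$T{\left(r,C \right)} = -2$ ($T{\left(r,C \right)} = -8 + 6 = -2$)
$W{\left(K \right)} = -8 + 2 K^{2}$
$t{\left(R,N \right)} = 5 + R$
$b{\left(S \right)} = -30$ ($b{\left(S \right)} = - 3 \left(-8 + 2 \left(-3\right)^{2}\right) = - 3 \left(-8 + 2 \cdot 9\right) = - 3 \left(-8 + 18\right) = \left(-3\right) 10 = -30$)
$- 7 b{\left(t{\left(T{\left(4,4 \right)},2 \right)} \right)} - 3 = \left(-7\right) \left(-30\right) - 3 = 210 - 3 = 207$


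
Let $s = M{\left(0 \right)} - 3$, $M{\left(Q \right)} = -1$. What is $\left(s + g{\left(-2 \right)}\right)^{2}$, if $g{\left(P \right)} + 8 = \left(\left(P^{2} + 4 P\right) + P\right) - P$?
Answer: $256$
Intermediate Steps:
$g{\left(P \right)} = -8 + P^{2} + 4 P$ ($g{\left(P \right)} = -8 - \left(- P^{2} - 4 P\right) = -8 + \left(P^{2} + 4 P\right) = -8 + P^{2} + 4 P$)
$s = -4$ ($s = -1 - 3 = -4$)
$\left(s + g{\left(-2 \right)}\right)^{2} = \left(-4 + \left(-8 + \left(-2\right)^{2} + 4 \left(-2\right)\right)\right)^{2} = \left(-4 - 12\right)^{2} = \left(-16\right)^{2} = 256$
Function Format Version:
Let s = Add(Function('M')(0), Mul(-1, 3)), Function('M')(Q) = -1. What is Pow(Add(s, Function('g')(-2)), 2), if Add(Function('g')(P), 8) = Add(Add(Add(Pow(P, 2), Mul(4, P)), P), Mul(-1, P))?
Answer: 256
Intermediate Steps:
Function('g')(P) = Add(-8, Pow(P, 2), Mul(4, P)) (Function('g')(P) = Add(-8, Add(Add(Add(Pow(P, 2), Mul(4, P)), P), Mul(-1, P))) = Add(-8, Add(Add(Pow(P, 2), Mul(5, P)), Mul(-1, P))) = Add(-8, Add(Pow(P, 2), Mul(4, P))) = Add(-8, Pow(P, 2), Mul(4, P)))
s = -4 (s = Add(-1, Mul(-1, 3)) = Add(-1, -3) = -4)
Pow(Add(s, Function('g')(-2)), 2) = Pow(Add(-4, Add(-8, Pow(-2, 2), Mul(4, -2))), 2) = Pow(Add(-4, Add(-8, 4, -8)), 2) = Pow(Add(-4, -12), 2) = Pow(-16, 2) = 256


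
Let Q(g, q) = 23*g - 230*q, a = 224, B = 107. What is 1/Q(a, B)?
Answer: -1/19458 ≈ -5.1393e-5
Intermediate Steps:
Q(g, q) = -230*q + 23*g
1/Q(a, B) = 1/(-230*107 + 23*224) = 1/(-24610 + 5152) = 1/(-19458) = -1/19458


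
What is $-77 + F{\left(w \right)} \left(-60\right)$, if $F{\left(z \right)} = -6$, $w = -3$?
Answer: $283$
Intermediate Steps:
$-77 + F{\left(w \right)} \left(-60\right) = -77 - -360 = -77 + 360 = 283$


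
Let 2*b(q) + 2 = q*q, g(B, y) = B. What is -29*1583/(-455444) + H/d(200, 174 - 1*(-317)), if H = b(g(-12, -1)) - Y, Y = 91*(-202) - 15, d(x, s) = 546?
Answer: 1406034169/41445404 ≈ 33.925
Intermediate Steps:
Y = -18397 (Y = -18382 - 15 = -18397)
b(q) = -1 + q²/2 (b(q) = -1 + (q*q)/2 = -1 + q²/2)
H = 18468 (H = (-1 + (½)*(-12)²) - 1*(-18397) = (-1 + (½)*144) + 18397 = (-1 + 72) + 18397 = 71 + 18397 = 18468)
-29*1583/(-455444) + H/d(200, 174 - 1*(-317)) = -29*1583/(-455444) + 18468/546 = -45907*(-1/455444) + 18468*(1/546) = 45907/455444 + 3078/91 = 1406034169/41445404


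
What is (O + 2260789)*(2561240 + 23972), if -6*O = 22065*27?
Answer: 5587926689758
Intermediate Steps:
O = -198585/2 (O = -7355*27/2 = -1/6*595755 = -198585/2 ≈ -99293.)
(O + 2260789)*(2561240 + 23972) = (-198585/2 + 2260789)*(2561240 + 23972) = (4322993/2)*2585212 = 5587926689758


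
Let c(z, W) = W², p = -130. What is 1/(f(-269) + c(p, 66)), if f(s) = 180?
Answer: 1/4536 ≈ 0.00022046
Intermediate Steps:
1/(f(-269) + c(p, 66)) = 1/(180 + 66²) = 1/(180 + 4356) = 1/4536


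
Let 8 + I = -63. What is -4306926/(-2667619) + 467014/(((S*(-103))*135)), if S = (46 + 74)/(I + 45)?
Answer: 9894434408729/1112797265850 ≈ 8.8915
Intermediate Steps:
I = -71 (I = -8 - 63 = -71)
S = -60/13 (S = (46 + 74)/(-71 + 45) = 120/(-26) = 120*(-1/26) = -60/13 ≈ -4.6154)
-4306926/(-2667619) + 467014/(((S*(-103))*135)) = -4306926/(-2667619) + 467014/((-60/13*(-103)*135)) = -4306926*(-1/2667619) + 467014/(((6180/13)*135)) = 4306926/2667619 + 467014/(834300/13) = 4306926/2667619 + 467014*(13/834300) = 4306926/2667619 + 3035591/417150 = 9894434408729/1112797265850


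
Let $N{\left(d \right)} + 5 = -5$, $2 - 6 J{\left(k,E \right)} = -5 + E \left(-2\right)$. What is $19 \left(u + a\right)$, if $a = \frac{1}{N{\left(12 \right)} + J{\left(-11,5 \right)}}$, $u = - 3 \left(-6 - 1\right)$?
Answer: $\frac{17043}{43} \approx 396.35$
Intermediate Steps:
$J{\left(k,E \right)} = \frac{7}{6} + \frac{E}{3}$ ($J{\left(k,E \right)} = \frac{1}{3} - \frac{-5 + E \left(-2\right)}{6} = \frac{1}{3} - \frac{-5 - 2 E}{6} = \frac{1}{3} + \left(\frac{5}{6} + \frac{E}{3}\right) = \frac{7}{6} + \frac{E}{3}$)
$N{\left(d \right)} = -10$ ($N{\left(d \right)} = -5 - 5 = -10$)
$u = 21$ ($u = \left(-3\right) \left(-7\right) = 21$)
$a = - \frac{6}{43}$ ($a = \frac{1}{-10 + \left(\frac{7}{6} + \frac{1}{3} \cdot 5\right)} = \frac{1}{-10 + \left(\frac{7}{6} + \frac{5}{3}\right)} = \frac{1}{-10 + \frac{17}{6}} = \frac{1}{- \frac{43}{6}} = - \frac{6}{43} \approx -0.13953$)
$19 \left(u + a\right) = 19 \left(21 - \frac{6}{43}\right) = 19 \cdot \frac{897}{43} = \frac{17043}{43}$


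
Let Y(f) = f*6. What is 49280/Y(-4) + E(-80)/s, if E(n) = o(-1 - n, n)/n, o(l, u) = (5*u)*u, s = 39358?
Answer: -121223240/59037 ≈ -2053.3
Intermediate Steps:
Y(f) = 6*f
o(l, u) = 5*u²
E(n) = 5*n (E(n) = (5*n²)/n = 5*n)
49280/Y(-4) + E(-80)/s = 49280/((6*(-4))) + (5*(-80))/39358 = 49280/(-24) - 400*1/39358 = 49280*(-1/24) - 200/19679 = -6160/3 - 200/19679 = -121223240/59037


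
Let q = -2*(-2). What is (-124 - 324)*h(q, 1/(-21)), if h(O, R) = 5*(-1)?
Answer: 2240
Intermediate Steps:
q = 4
h(O, R) = -5
(-124 - 324)*h(q, 1/(-21)) = (-124 - 324)*(-5) = -448*(-5) = 2240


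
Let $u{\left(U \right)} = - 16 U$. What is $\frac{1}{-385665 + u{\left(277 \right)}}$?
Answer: $- \frac{1}{390097} \approx -2.5635 \cdot 10^{-6}$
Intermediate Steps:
$\frac{1}{-385665 + u{\left(277 \right)}} = \frac{1}{-385665 - 4432} = \frac{1}{-390097} = - \frac{1}{390097}$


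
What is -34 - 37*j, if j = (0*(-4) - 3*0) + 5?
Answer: -219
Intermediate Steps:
j = 5 (j = (0 + 0) + 5 = 0 + 5 = 5)
-34 - 37*j = -34 - 37*5 = -34 - 185 = -219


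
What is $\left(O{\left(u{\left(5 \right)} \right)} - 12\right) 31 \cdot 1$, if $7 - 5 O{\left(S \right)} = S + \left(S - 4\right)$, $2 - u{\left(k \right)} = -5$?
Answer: $- \frac{1953}{5} \approx -390.6$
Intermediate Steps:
$u{\left(k \right)} = 7$ ($u{\left(k \right)} = 2 - -5 = 2 + 5 = 7$)
$O{\left(S \right)} = \frac{11}{5} - \frac{2 S}{5}$ ($O{\left(S \right)} = \frac{7}{5} - \frac{S + \left(S - 4\right)}{5} = \frac{7}{5} - \frac{S + \left(-4 + S\right)}{5} = \frac{7}{5} - \frac{-4 + 2 S}{5} = \frac{7}{5} - \left(- \frac{4}{5} + \frac{2 S}{5}\right) = \frac{11}{5} - \frac{2 S}{5}$)
$\left(O{\left(u{\left(5 \right)} \right)} - 12\right) 31 \cdot 1 = \left(\left(\frac{11}{5} - \frac{14}{5}\right) - 12\right) 31 \cdot 1 = \left(- \frac{3}{5} - 12\right) 31 \cdot 1 = \left(- \frac{63}{5}\right) 31 \cdot 1 = \left(- \frac{1953}{5}\right) 1 = - \frac{1953}{5}$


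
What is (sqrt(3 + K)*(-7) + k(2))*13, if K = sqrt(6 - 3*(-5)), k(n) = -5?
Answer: -65 - 91*sqrt(3 + sqrt(21)) ≈ -315.58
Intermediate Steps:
K = sqrt(21) (K = sqrt(6 + 15) = sqrt(21) ≈ 4.5826)
(sqrt(3 + K)*(-7) + k(2))*13 = (sqrt(3 + sqrt(21))*(-7) - 5)*13 = (-7*sqrt(3 + sqrt(21)) - 5)*13 = (-5 - 7*sqrt(3 + sqrt(21)))*13 = -65 - 91*sqrt(3 + sqrt(21))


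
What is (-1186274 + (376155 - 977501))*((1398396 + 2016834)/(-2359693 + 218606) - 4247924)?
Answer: 1250670967426685320/164699 ≈ 7.5937e+12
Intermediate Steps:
(-1186274 + (376155 - 977501))*((1398396 + 2016834)/(-2359693 + 218606) - 4247924) = (-1186274 - 601346)*(3415230/(-2141087) - 4247924) = -1787620*(3415230*(-1/2141087) - 4247924) = -1787620*(-262710/164699 - 4247924) = -1787620*(-699629097586/164699) = 1250670967426685320/164699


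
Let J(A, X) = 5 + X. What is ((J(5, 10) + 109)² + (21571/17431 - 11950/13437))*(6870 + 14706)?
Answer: 25901654323916408/78073449 ≈ 3.3176e+8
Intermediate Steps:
((J(5, 10) + 109)² + (21571/17431 - 11950/13437))*(6870 + 14706) = (((5 + 10) + 109)² + (21571/17431 - 11950/13437))*(6870 + 14706) = ((15 + 109)² + (21571*(1/17431) - 11950*1/13437))*21576 = (124² + (21571/17431 - 11950/13437))*21576 = (15376 + 81549077/234220347)*21576 = (3601453604549/234220347)*21576 = 25901654323916408/78073449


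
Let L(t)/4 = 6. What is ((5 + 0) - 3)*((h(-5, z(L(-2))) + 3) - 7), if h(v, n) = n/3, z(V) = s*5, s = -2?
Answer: -44/3 ≈ -14.667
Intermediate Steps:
L(t) = 24 (L(t) = 4*6 = 24)
z(V) = -10 (z(V) = -2*5 = -10)
h(v, n) = n/3 (h(v, n) = n*(⅓) = n/3)
((5 + 0) - 3)*((h(-5, z(L(-2))) + 3) - 7) = ((5 + 0) - 3)*(((⅓)*(-10) + 3) - 7) = (5 - 3)*((-10/3 + 3) - 7) = 2*(-⅓ - 7) = 2*(-22/3) = -44/3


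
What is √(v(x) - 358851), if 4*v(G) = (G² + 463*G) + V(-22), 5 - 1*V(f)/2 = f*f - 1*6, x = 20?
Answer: I*√1426690/2 ≈ 597.22*I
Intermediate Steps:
V(f) = 22 - 2*f² (V(f) = 10 - 2*(f*f - 1*6) = 10 - 2*(f² - 6) = 10 - 2*(-6 + f²) = 10 + (12 - 2*f²) = 22 - 2*f²)
v(G) = -473/2 + G²/4 + 463*G/4 (v(G) = ((G² + 463*G) + (22 - 2*(-22)²))/4 = ((G² + 463*G) + (22 - 2*484))/4 = ((G² + 463*G) + (22 - 968))/4 = ((G² + 463*G) - 946)/4 = (-946 + G² + 463*G)/4 = -473/2 + G²/4 + 463*G/4)
√(v(x) - 358851) = √((-473/2 + (¼)*20² + (463/4)*20) - 358851) = √((-473/2 + (¼)*400 + 2315) - 358851) = √((-473/2 + 100 + 2315) - 358851) = √(4357/2 - 358851) = √(-713345/2) = I*√1426690/2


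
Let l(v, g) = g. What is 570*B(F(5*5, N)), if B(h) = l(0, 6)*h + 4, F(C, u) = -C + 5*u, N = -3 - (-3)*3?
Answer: 19380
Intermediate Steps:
N = 6 (N = -3 - 1*(-9) = -3 + 9 = 6)
B(h) = 4 + 6*h (B(h) = 6*h + 4 = 4 + 6*h)
570*B(F(5*5, N)) = 570*(4 + 6*(-5*5 + 5*6)) = 570*(4 + 6*(-1*25 + 30)) = 570*(4 + 6*(-25 + 30)) = 570*(4 + 6*5) = 570*(4 + 30) = 570*34 = 19380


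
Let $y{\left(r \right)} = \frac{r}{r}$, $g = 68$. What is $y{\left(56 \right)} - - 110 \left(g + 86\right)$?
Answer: $16941$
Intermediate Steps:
$y{\left(r \right)} = 1$
$y{\left(56 \right)} - - 110 \left(g + 86\right) = 1 - - 110 \left(68 + 86\right) = 1 - \left(-110\right) 154 = 1 - -16940 = 1 + 16940 = 16941$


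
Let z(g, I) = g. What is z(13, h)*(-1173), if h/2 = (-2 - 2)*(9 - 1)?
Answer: -15249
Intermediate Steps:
h = -64 (h = 2*((-2 - 2)*(9 - 1)) = 2*(-4*8) = 2*(-32) = -64)
z(13, h)*(-1173) = 13*(-1173) = -15249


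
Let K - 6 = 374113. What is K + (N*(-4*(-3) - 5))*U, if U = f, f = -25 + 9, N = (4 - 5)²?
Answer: 374007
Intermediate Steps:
N = 1 (N = (-1)² = 1)
f = -16
U = -16
K = 374119 (K = 6 + 374113 = 374119)
K + (N*(-4*(-3) - 5))*U = 374119 + (1*(-4*(-3) - 5))*(-16) = 374119 + (1*(12 - 5))*(-16) = 374119 + (1*7)*(-16) = 374119 + 7*(-16) = 374119 - 112 = 374007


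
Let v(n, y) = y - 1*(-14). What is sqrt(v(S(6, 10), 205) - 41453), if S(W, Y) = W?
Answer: I*sqrt(41234) ≈ 203.06*I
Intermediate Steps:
v(n, y) = 14 + y (v(n, y) = y + 14 = 14 + y)
sqrt(v(S(6, 10), 205) - 41453) = sqrt((14 + 205) - 41453) = sqrt(219 - 41453) = sqrt(-41234) = I*sqrt(41234)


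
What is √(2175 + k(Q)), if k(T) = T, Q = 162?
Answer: √2337 ≈ 48.343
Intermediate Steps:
√(2175 + k(Q)) = √(2175 + 162) = √2337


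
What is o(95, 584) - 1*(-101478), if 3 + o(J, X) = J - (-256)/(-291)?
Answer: 29556614/291 ≈ 1.0157e+5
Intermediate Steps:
o(J, X) = -1129/291 + J (o(J, X) = -3 + (J - (-256)/(-291)) = -3 + (J - (-256)*(-1)/291) = -3 + (J - 1*256/291) = -3 + (J - 256/291) = -3 + (-256/291 + J) = -1129/291 + J)
o(95, 584) - 1*(-101478) = (-1129/291 + 95) - 1*(-101478) = 26516/291 + 101478 = 29556614/291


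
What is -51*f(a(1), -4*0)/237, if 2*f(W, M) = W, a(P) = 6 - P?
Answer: -85/158 ≈ -0.53797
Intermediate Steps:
f(W, M) = W/2
-51*f(a(1), -4*0)/237 = -51*(6 - 1*1)/2/237 = -51*(6 - 1)/2/237 = -51*(½)*5/237 = -255/(2*237) = -51*5/474 = -85/158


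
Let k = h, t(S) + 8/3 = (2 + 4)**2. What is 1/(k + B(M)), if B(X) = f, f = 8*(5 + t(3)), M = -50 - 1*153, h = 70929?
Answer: 3/213707 ≈ 1.4038e-5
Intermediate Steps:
t(S) = 100/3 (t(S) = -8/3 + (2 + 4)**2 = -8/3 + 6**2 = -8/3 + 36 = 100/3)
k = 70929
M = -203 (M = -50 - 153 = -203)
f = 920/3 (f = 8*(5 + 100/3) = 8*(115/3) = 920/3 ≈ 306.67)
B(X) = 920/3
1/(k + B(M)) = 1/(70929 + 920/3) = 1/(213707/3) = 3/213707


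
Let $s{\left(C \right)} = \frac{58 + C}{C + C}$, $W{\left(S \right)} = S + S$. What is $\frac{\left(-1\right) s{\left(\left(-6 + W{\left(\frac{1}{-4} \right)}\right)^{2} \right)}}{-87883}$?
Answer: $\frac{401}{29704454} \approx 1.35 \cdot 10^{-5}$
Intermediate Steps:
$W{\left(S \right)} = 2 S$
$s{\left(C \right)} = \frac{58 + C}{2 C}$
$\frac{\left(-1\right) s{\left(\left(-6 + W{\left(\frac{1}{-4} \right)}\right)^{2} \right)}}{-87883} = \frac{\left(-1\right) \frac{58 + \left(-6 + \frac{2}{-4}\right)^{2}}{2 \left(-6 + \frac{2}{-4}\right)^{2}}}{-87883} = - \frac{58 + \left(-6 + 2 \left(- \frac{1}{4}\right)\right)^{2}}{2 \left(-6 + 2 \left(- \frac{1}{4}\right)\right)^{2}} \left(- \frac{1}{87883}\right) = - \frac{58 + \left(-6 - \frac{1}{2}\right)^{2}}{2 \left(-6 - \frac{1}{2}\right)^{2}} \left(- \frac{1}{87883}\right) = - \frac{58 + \left(- \frac{13}{2}\right)^{2}}{2 \left(- \frac{13}{2}\right)^{2}} \left(- \frac{1}{87883}\right) = - \frac{58 + \frac{169}{4}}{2 \cdot \frac{169}{4}} \left(- \frac{1}{87883}\right) = - \frac{4 \cdot 401}{2 \cdot 169 \cdot 4} \left(- \frac{1}{87883}\right) = \left(-1\right) \frac{401}{338} \left(- \frac{1}{87883}\right) = \left(- \frac{401}{338}\right) \left(- \frac{1}{87883}\right) = \frac{401}{29704454}$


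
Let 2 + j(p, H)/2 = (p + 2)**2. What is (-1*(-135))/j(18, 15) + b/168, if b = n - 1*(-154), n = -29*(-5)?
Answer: 65171/33432 ≈ 1.9494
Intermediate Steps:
n = 145
j(p, H) = -4 + 2*(2 + p)**2 (j(p, H) = -4 + 2*(p + 2)**2 = -4 + 2*(2 + p)**2)
b = 299 (b = 145 - 1*(-154) = 145 + 154 = 299)
(-1*(-135))/j(18, 15) + b/168 = (-1*(-135))/(-4 + 2*(2 + 18)**2) + 299/168 = 135/(-4 + 2*20**2) + 299*(1/168) = 135/(-4 + 2*400) + 299/168 = 135/(-4 + 800) + 299/168 = 135/796 + 299/168 = 65171/33432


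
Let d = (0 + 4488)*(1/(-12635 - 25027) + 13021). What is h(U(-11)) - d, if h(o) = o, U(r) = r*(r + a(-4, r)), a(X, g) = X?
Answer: -366815846243/6277 ≈ -5.8438e+7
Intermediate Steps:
U(r) = r*(-4 + r) (U(r) = r*(r - 4) = r*(-4 + r))
d = 366816881948/6277 (d = 4488*(1/(-37662) + 13021) = 4488*(-1/37662 + 13021) = 4488*(490396901/37662) = 366816881948/6277 ≈ 5.8438e+7)
h(U(-11)) - d = -11*(-4 - 11) - 1*366816881948/6277 = -11*(-15) - 366816881948/6277 = 165 - 366816881948/6277 = -366815846243/6277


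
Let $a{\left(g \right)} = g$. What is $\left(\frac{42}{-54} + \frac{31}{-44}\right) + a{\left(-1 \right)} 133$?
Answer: $- \frac{53255}{396} \approx -134.48$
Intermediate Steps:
$\left(\frac{42}{-54} + \frac{31}{-44}\right) + a{\left(-1 \right)} 133 = \left(\frac{42}{-54} + \frac{31}{-44}\right) - 133 = \left(42 \left(- \frac{1}{54}\right) + 31 \left(- \frac{1}{44}\right)\right) - 133 = \left(- \frac{7}{9} - \frac{31}{44}\right) - 133 = - \frac{587}{396} - 133 = - \frac{53255}{396}$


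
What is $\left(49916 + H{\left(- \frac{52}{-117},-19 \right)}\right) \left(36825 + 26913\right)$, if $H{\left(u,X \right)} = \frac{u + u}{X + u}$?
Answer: $\frac{531317673432}{167} \approx 3.1815 \cdot 10^{9}$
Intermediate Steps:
$H{\left(u,X \right)} = \frac{2 u}{X + u}$
$\left(49916 + H{\left(- \frac{52}{-117},-19 \right)}\right) \left(36825 + 26913\right) = \left(49916 + \frac{2 \left(- \frac{52}{-117}\right)}{-19 - \frac{52}{-117}}\right) \left(36825 + 26913\right) = \left(49916 + \frac{2 \left(\left(-52\right) \left(- \frac{1}{117}\right)\right)}{-19 - - \frac{4}{9}}\right) 63738 = \left(49916 + 2 \cdot \frac{4}{9} \frac{1}{-19 + \frac{4}{9}}\right) 63738 = \left(49916 + 2 \cdot \frac{4}{9} \frac{1}{- \frac{167}{9}}\right) 63738 = \left(49916 + 2 \cdot \frac{4}{9} \left(- \frac{9}{167}\right)\right) 63738 = \left(49916 - \frac{8}{167}\right) 63738 = \frac{8335964}{167} \cdot 63738 = \frac{531317673432}{167}$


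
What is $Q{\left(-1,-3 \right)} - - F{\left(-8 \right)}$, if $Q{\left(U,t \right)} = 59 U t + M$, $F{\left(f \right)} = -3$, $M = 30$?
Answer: $204$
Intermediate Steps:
$Q{\left(U,t \right)} = 30 + 59 U t$ ($Q{\left(U,t \right)} = 59 U t + 30 = 30 + 59 U t$)
$Q{\left(-1,-3 \right)} - - F{\left(-8 \right)} = \left(30 + 59 \left(-1\right) \left(-3\right)\right) - \left(-1\right) \left(-3\right) = \left(30 + 177\right) - 3 = 207 - 3 = 204$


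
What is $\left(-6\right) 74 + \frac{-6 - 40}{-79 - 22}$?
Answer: $- \frac{44798}{101} \approx -443.54$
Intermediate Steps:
$\left(-6\right) 74 + \frac{-6 - 40}{-79 - 22} = -444 - \frac{46}{-101} = -444 - - \frac{46}{101} = -444 + \frac{46}{101} = - \frac{44798}{101}$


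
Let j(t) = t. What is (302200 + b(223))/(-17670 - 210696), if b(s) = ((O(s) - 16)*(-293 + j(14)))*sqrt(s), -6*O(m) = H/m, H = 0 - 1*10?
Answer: -151100/114183 - 331669*sqrt(223)/16975206 ≈ -1.6151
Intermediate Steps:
H = -10 (H = 0 - 10 = -10)
O(m) = 5/(3*m) (O(m) = -(-5)/(3*m) = 5/(3*m))
b(s) = sqrt(s)*(4464 - 465/s) (b(s) = ((5/(3*s) - 16)*(-293 + 14))*sqrt(s) = ((-16 + 5/(3*s))*(-279))*sqrt(s) = (4464 - 465/s)*sqrt(s) = sqrt(s)*(4464 - 465/s))
(302200 + b(223))/(-17670 - 210696) = (302200 + 93*(-5 + 48*223)/sqrt(223))/(-17670 - 210696) = (302200 + 93*(sqrt(223)/223)*(-5 + 10704))/(-228366) = (302200 + 93*(sqrt(223)/223)*10699)*(-1/228366) = (302200 + 995007*sqrt(223)/223)*(-1/228366) = -151100/114183 - 331669*sqrt(223)/16975206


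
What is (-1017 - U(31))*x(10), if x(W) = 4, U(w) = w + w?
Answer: -4316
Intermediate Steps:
U(w) = 2*w
(-1017 - U(31))*x(10) = (-1017 - 2*31)*4 = (-1017 - 1*62)*4 = (-1017 - 62)*4 = -1079*4 = -4316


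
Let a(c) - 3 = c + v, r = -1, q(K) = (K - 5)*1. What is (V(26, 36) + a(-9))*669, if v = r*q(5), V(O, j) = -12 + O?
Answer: 5352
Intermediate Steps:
q(K) = -5 + K (q(K) = (-5 + K)*1 = -5 + K)
v = 0 (v = -(-5 + 5) = -1*0 = 0)
a(c) = 3 + c (a(c) = 3 + (c + 0) = 3 + c)
(V(26, 36) + a(-9))*669 = ((-12 + 26) + (3 - 9))*669 = (14 - 6)*669 = 8*669 = 5352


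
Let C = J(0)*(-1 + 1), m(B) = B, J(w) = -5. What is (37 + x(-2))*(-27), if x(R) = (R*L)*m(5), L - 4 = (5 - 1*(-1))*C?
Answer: 81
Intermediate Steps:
C = 0 (C = -5*(-1 + 1) = -5*0 = 0)
L = 4 (L = 4 + (5 - 1*(-1))*0 = 4 + (5 + 1)*0 = 4 + 6*0 = 4 + 0 = 4)
x(R) = 20*R (x(R) = (R*4)*5 = (4*R)*5 = 20*R)
(37 + x(-2))*(-27) = (37 + 20*(-2))*(-27) = (37 - 40)*(-27) = -3*(-27) = 81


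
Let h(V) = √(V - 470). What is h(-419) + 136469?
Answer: 136469 + I*√889 ≈ 1.3647e+5 + 29.816*I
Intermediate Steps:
h(V) = √(-470 + V)
h(-419) + 136469 = √(-470 - 419) + 136469 = √(-889) + 136469 = I*√889 + 136469 = 136469 + I*√889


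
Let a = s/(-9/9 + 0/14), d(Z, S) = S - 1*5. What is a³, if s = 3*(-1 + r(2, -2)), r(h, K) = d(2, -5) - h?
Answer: 59319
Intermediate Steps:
d(Z, S) = -5 + S (d(Z, S) = S - 5 = -5 + S)
r(h, K) = -10 - h (r(h, K) = (-5 - 5) - h = -10 - h)
s = -39 (s = 3*(-1 + (-10 - 1*2)) = 3*(-1 + (-10 - 2)) = 3*(-1 - 12) = 3*(-13) = -39)
a = 39 (a = -39/(-9/9 + 0/14) = -39/(-9*⅑ + 0*(1/14)) = -39/(-1 + 0) = -39/(-1) = -39*(-1) = 39)
a³ = 39³ = 59319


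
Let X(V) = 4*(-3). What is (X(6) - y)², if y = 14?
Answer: 676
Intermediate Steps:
X(V) = -12
(X(6) - y)² = (-12 - 1*14)² = (-12 - 14)² = (-26)² = 676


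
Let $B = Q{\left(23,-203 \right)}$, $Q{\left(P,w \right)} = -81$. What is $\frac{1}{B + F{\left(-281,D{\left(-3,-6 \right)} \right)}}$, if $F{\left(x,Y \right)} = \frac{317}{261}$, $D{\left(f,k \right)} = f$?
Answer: $- \frac{261}{20824} \approx -0.012534$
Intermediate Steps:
$B = -81$
$F{\left(x,Y \right)} = \frac{317}{261}$ ($F{\left(x,Y \right)} = 317 \cdot \frac{1}{261} = \frac{317}{261}$)
$\frac{1}{B + F{\left(-281,D{\left(-3,-6 \right)} \right)}} = \frac{1}{-81 + \frac{317}{261}} = \frac{1}{- \frac{20824}{261}} = - \frac{261}{20824}$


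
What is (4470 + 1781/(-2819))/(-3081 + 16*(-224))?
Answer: -12599149/18788635 ≈ -0.67057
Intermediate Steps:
(4470 + 1781/(-2819))/(-3081 + 16*(-224)) = (4470 + 1781*(-1/2819))/(-3081 - 3584) = (4470 - 1781/2819)/(-6665) = (12599149/2819)*(-1/6665) = -12599149/18788635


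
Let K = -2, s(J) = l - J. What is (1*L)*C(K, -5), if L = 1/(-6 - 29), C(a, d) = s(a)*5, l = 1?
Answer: -3/7 ≈ -0.42857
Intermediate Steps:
s(J) = 1 - J
C(a, d) = 5 - 5*a (C(a, d) = (1 - a)*5 = 5 - 5*a)
L = -1/35 (L = 1/(-35) = -1/35 ≈ -0.028571)
(1*L)*C(K, -5) = (1*(-1/35))*(5 - 5*(-2)) = -(5 + 10)/35 = -1/35*15 = -3/7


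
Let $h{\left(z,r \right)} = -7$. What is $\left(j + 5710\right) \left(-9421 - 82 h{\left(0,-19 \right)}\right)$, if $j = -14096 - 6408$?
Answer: $130882518$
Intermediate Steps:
$j = -20504$ ($j = -14096 - 6408 = -20504$)
$\left(j + 5710\right) \left(-9421 - 82 h{\left(0,-19 \right)}\right) = \left(-20504 + 5710\right) \left(-9421 - -574\right) = - 14794 \left(-9421 + 574\right) = \left(-14794\right) \left(-8847\right) = 130882518$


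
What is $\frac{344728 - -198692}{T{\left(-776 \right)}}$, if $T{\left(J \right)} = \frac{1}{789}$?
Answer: $428758380$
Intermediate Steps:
$T{\left(J \right)} = \frac{1}{789}$
$\frac{344728 - -198692}{T{\left(-776 \right)}} = \left(344728 - -198692\right) \frac{1}{\frac{1}{789}} = \left(344728 + 198692\right) 789 = 543420 \cdot 789 = 428758380$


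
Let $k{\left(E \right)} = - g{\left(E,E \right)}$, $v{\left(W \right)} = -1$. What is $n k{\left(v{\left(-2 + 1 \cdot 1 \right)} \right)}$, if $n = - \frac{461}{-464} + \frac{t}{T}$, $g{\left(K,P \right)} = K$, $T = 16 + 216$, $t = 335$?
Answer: $\frac{39}{16} \approx 2.4375$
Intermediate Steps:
$T = 232$
$k{\left(E \right)} = - E$
$n = \frac{39}{16}$ ($n = - \frac{461}{-464} + \frac{335}{232} = \left(-461\right) \left(- \frac{1}{464}\right) + 335 \cdot \frac{1}{232} = \frac{461}{464} + \frac{335}{232} = \frac{39}{16} \approx 2.4375$)
$n k{\left(v{\left(-2 + 1 \cdot 1 \right)} \right)} = \frac{39 \left(\left(-1\right) \left(-1\right)\right)}{16} = \frac{39}{16} \cdot 1 = \frac{39}{16}$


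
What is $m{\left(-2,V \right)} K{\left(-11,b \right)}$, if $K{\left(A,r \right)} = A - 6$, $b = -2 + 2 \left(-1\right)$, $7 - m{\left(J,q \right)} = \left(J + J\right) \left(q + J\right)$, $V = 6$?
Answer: $-391$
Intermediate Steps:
$m{\left(J,q \right)} = 7 - 2 J \left(J + q\right)$ ($m{\left(J,q \right)} = 7 - \left(J + J\right) \left(q + J\right) = 7 - 2 J \left(J + q\right)$)
$b = -4$ ($b = -2 - 2 = -4$)
$K{\left(A,r \right)} = -6 + A$
$m{\left(-2,V \right)} K{\left(-11,b \right)} = \left(7 - 2 \left(-2\right)^{2} - \left(-4\right) 6\right) \left(-6 - 11\right) = \left(7 - 8 + 24\right) \left(-17\right) = 23 \left(-17\right) = -391$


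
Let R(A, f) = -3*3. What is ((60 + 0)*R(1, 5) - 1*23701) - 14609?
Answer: -38850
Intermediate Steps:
R(A, f) = -9
((60 + 0)*R(1, 5) - 1*23701) - 14609 = ((60 + 0)*(-9) - 1*23701) - 14609 = (60*(-9) - 23701) - 14609 = (-540 - 23701) - 14609 = -24241 - 14609 = -38850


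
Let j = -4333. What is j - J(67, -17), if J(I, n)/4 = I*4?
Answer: -5405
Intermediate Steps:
J(I, n) = 16*I (J(I, n) = 4*(I*4) = 4*(4*I) = 16*I)
j - J(67, -17) = -4333 - 16*67 = -4333 - 1*1072 = -4333 - 1072 = -5405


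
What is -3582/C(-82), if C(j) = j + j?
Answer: 1791/82 ≈ 21.841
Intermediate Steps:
C(j) = 2*j
-3582/C(-82) = -3582/(2*(-82)) = -3582/(-164) = -3582*(-1/164) = 1791/82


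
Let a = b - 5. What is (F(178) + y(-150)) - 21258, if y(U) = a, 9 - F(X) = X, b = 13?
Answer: -21419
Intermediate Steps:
F(X) = 9 - X
a = 8 (a = 13 - 5 = 8)
y(U) = 8
(F(178) + y(-150)) - 21258 = ((9 - 1*178) + 8) - 21258 = ((9 - 178) + 8) - 21258 = (-169 + 8) - 21258 = -161 - 21258 = -21419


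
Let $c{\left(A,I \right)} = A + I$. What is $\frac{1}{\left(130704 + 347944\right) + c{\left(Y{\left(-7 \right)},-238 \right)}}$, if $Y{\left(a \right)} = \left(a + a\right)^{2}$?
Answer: $\frac{1}{478606} \approx 2.0894 \cdot 10^{-6}$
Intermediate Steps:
$Y{\left(a \right)} = 4 a^{2}$ ($Y{\left(a \right)} = \left(2 a\right)^{2} = 4 a^{2}$)
$\frac{1}{\left(130704 + 347944\right) + c{\left(Y{\left(-7 \right)},-238 \right)}} = \frac{1}{\left(130704 + 347944\right) - \left(238 - 4 \left(-7\right)^{2}\right)} = \frac{1}{478648 + \left(4 \cdot 49 - 238\right)} = \frac{1}{478648 + \left(196 - 238\right)} = \frac{1}{478648 - 42} = \frac{1}{478606}$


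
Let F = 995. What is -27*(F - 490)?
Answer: -13635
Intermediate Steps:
-27*(F - 490) = -27*(995 - 490) = -27*505 = -13635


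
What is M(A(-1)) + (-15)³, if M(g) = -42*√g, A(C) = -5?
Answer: -3375 - 42*I*√5 ≈ -3375.0 - 93.915*I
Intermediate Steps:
M(A(-1)) + (-15)³ = -42*I*√5 + (-15)³ = -42*I*√5 - 3375 = -3375 - 42*I*√5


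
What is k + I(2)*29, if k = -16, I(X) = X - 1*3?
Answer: -45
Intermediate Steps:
I(X) = -3 + X (I(X) = X - 3 = -3 + X)
k + I(2)*29 = -16 + (-3 + 2)*29 = -16 - 1*29 = -16 - 29 = -45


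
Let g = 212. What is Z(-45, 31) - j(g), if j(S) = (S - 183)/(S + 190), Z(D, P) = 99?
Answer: 39769/402 ≈ 98.928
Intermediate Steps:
j(S) = (-183 + S)/(190 + S)
Z(-45, 31) - j(g) = 99 - (-183 + 212)/(190 + 212) = 99 - 29/402 = 39769/402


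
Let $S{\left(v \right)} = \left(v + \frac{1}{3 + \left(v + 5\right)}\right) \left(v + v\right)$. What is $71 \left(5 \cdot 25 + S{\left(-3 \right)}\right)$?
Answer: $\frac{50339}{5} \approx 10068.0$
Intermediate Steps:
$S{\left(v \right)} = 2 v \left(v + \frac{1}{8 + v}\right)$ ($S{\left(v \right)} = \left(v + \frac{1}{3 + \left(5 + v\right)}\right) 2 v = \left(v + \frac{1}{8 + v}\right) 2 v = 2 v \left(v + \frac{1}{8 + v}\right)$)
$71 \left(5 \cdot 25 + S{\left(-3 \right)}\right) = 71 \left(5 \cdot 25 + 2 \left(-3\right) \frac{1}{8 - 3} \left(1 + \left(-3\right)^{2} + 8 \left(-3\right)\right)\right) = 71 \left(125 + 2 \left(-3\right) \frac{1}{5} \left(1 + 9 - 24\right)\right) = 71 \left(125 + 2 \left(-3\right) \frac{1}{5} \left(-14\right)\right) = 71 \left(125 + \frac{84}{5}\right) = 71 \cdot \frac{709}{5} = \frac{50339}{5}$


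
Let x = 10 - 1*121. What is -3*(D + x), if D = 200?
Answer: -267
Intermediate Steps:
x = -111 (x = 10 - 121 = -111)
-3*(D + x) = -3*(200 - 111) = -3*89 = -267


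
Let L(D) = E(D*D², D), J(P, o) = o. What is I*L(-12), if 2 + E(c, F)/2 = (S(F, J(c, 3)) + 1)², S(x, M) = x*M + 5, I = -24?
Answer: -43104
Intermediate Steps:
S(x, M) = 5 + M*x (S(x, M) = M*x + 5 = 5 + M*x)
E(c, F) = -4 + 2*(6 + 3*F)² (E(c, F) = -4 + 2*((5 + 3*F) + 1)² = -4 + 2*(6 + 3*F)²)
L(D) = -4 + 18*(2 + D)²
I*L(-12) = -24*(-4 + 18*(2 - 12)²) = -24*(-4 + 18*(-10)²) = -24*(-4 + 18*100) = -24*(-4 + 1800) = -24*1796 = -43104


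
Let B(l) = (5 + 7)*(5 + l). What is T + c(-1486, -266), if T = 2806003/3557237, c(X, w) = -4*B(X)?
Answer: 252879669859/3557237 ≈ 71089.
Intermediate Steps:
B(l) = 60 + 12*l (B(l) = 12*(5 + l) = 60 + 12*l)
c(X, w) = -240 - 48*X (c(X, w) = -4*(60 + 12*X) = -240 - 48*X)
T = 2806003/3557237 (T = 2806003*(1/3557237) = 2806003/3557237 ≈ 0.78882)
T + c(-1486, -266) = 2806003/3557237 + (-240 - 48*(-1486)) = 2806003/3557237 + (-240 + 71328) = 2806003/3557237 + 71088 = 252879669859/3557237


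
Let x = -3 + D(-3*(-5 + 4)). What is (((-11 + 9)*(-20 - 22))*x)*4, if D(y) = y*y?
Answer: 2016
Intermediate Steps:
D(y) = y²
x = 6 (x = -3 + (-3*(-5 + 4))² = -3 + (-3*(-1))² = -3 + 3² = -3 + 9 = 6)
(((-11 + 9)*(-20 - 22))*x)*4 = (((-11 + 9)*(-20 - 22))*6)*4 = (-2*(-42)*6)*4 = (84*6)*4 = 504*4 = 2016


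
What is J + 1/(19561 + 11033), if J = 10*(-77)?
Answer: -23557379/30594 ≈ -770.00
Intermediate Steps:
J = -770
J + 1/(19561 + 11033) = -770 + 1/(19561 + 11033) = -770 + 1/30594 = -23557379/30594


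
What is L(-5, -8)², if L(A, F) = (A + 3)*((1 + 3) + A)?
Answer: 4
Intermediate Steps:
L(A, F) = (3 + A)*(4 + A)
L(-5, -8)² = (12 + (-5)² + 7*(-5))² = (12 + 25 - 35)² = 2² = 4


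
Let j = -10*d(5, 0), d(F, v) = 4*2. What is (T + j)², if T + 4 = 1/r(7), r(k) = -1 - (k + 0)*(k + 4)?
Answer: 42941809/6084 ≈ 7058.2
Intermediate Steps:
d(F, v) = 8
r(k) = -1 - k*(4 + k)
T = -313/78 (T = -4 + 1/(-1 - 1*7² - 4*7) = -4 + 1/(-1 - 1*49 - 28) = -4 + 1/(-1 - 49 - 28) = -4 + 1/(-78) = -4 - 1/78 = -313/78 ≈ -4.0128)
j = -80 (j = -10*8 = -80)
(T + j)² = (-313/78 - 80)² = (-6553/78)² = 42941809/6084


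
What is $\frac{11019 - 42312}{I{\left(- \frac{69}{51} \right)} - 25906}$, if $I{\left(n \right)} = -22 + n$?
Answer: $\frac{177327}{146933} \approx 1.2069$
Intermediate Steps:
$\frac{11019 - 42312}{I{\left(- \frac{69}{51} \right)} - 25906} = \frac{11019 - 42312}{\left(-22 - \frac{69}{51}\right) - 25906} = - \frac{31293}{\left(-22 - \frac{23}{17}\right) - 25906} = - \frac{31293}{- \frac{397}{17} - 25906} = - \frac{31293}{- \frac{440799}{17}} = \left(-31293\right) \left(- \frac{17}{440799}\right) = \frac{177327}{146933}$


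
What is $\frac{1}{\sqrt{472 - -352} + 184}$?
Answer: $\frac{23}{4129} - \frac{\sqrt{206}}{16516} \approx 0.0047013$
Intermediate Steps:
$\frac{1}{\sqrt{472 - -352} + 184} = \frac{1}{\sqrt{472 + 352} + 184} = \frac{1}{\sqrt{824} + 184} = \frac{1}{2 \sqrt{206} + 184} = \frac{1}{184 + 2 \sqrt{206}}$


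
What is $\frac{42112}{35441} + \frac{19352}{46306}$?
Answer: $\frac{188278036}{117223639} \approx 1.6061$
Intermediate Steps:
$\frac{42112}{35441} + \frac{19352}{46306} = 42112 \cdot \frac{1}{35441} + 19352 \cdot \frac{1}{46306} = \frac{6016}{5063} + \frac{9676}{23153} = \frac{188278036}{117223639}$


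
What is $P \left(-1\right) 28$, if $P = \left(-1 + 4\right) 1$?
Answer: $-84$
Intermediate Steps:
$P = 3$ ($P = 3 \cdot 1 = 3$)
$P \left(-1\right) 28 = 3 \left(-1\right) 28 = \left(-3\right) 28 = -84$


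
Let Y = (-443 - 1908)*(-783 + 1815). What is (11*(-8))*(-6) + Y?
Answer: -2425704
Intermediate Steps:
Y = -2426232 (Y = -2351*1032 = -2426232)
(11*(-8))*(-6) + Y = (11*(-8))*(-6) - 2426232 = -88*(-6) - 2426232 = 528 - 2426232 = -2425704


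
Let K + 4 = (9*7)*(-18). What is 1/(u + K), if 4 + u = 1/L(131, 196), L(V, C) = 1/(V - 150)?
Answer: -1/1161 ≈ -0.00086133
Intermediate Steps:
L(V, C) = 1/(-150 + V)
u = -23 (u = -4 + 1/(1/(-150 + 131)) = -4 + 1/(1/(-19)) = -4 + 1/(-1/19) = -4 - 19 = -23)
K = -1138 (K = -4 + (9*7)*(-18) = -4 + 63*(-18) = -4 - 1134 = -1138)
1/(u + K) = 1/(-23 - 1138) = 1/(-1161) = -1/1161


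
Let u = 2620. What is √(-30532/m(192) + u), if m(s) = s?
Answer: √354381/12 ≈ 49.608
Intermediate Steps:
√(-30532/m(192) + u) = √(-30532/192 + 2620) = √(-30532*1/192 + 2620) = √(-7633/48 + 2620) = √(118127/48) = √354381/12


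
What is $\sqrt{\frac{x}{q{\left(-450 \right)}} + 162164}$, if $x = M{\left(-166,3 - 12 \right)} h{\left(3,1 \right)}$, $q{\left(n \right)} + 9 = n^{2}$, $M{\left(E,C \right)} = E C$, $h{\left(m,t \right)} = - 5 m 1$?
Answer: $\frac{\sqrt{82088171759654}}{22499} \approx 402.7$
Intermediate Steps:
$h{\left(m,t \right)} = - 5 m$
$M{\left(E,C \right)} = C E$
$q{\left(n \right)} = -9 + n^{2}$
$x = -22410$ ($x = \left(3 - 12\right) \left(-166\right) \left(\left(-5\right) 3\right) = \left(3 - 12\right) \left(-166\right) \left(-15\right) = \left(-9\right) \left(-166\right) \left(-15\right) = 1494 \left(-15\right) = -22410$)
$\sqrt{\frac{x}{q{\left(-450 \right)}} + 162164} = \sqrt{- \frac{22410}{-9 + \left(-450\right)^{2}} + 162164} = \sqrt{- \frac{22410}{-9 + 202500} + 162164} = \sqrt{- \frac{22410}{202491} + 162164} = \sqrt{\left(-22410\right) \frac{1}{202491} + 162164} = \sqrt{- \frac{2490}{22499} + 162164} = \sqrt{\frac{3648525346}{22499}} = \frac{\sqrt{82088171759654}}{22499}$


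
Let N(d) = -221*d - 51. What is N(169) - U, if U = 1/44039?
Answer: -1647058601/44039 ≈ -37400.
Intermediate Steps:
N(d) = -51 - 221*d
U = 1/44039 ≈ 2.2707e-5
N(169) - U = (-51 - 221*169) - 1*1/44039 = (-51 - 37349) - 1/44039 = -37400 - 1/44039 = -1647058601/44039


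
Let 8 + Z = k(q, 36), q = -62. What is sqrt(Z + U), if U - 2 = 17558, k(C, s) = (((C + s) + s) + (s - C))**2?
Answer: 4*sqrt(1826) ≈ 170.93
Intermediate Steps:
k(C, s) = 9*s**2 (k(C, s) = ((C + 2*s) + (s - C))**2 = (3*s)**2 = 9*s**2)
Z = 11656 (Z = -8 + 9*36**2 = -8 + 9*1296 = -8 + 11664 = 11656)
U = 17560 (U = 2 + 17558 = 17560)
sqrt(Z + U) = sqrt(11656 + 17560) = sqrt(29216) = 4*sqrt(1826)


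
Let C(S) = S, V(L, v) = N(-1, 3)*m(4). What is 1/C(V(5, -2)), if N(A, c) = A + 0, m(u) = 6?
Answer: -⅙ ≈ -0.16667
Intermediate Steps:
N(A, c) = A
V(L, v) = -6 (V(L, v) = -1*6 = -6)
1/C(V(5, -2)) = 1/(-6) = -⅙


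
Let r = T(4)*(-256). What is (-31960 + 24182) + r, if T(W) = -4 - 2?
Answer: -6242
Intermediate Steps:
T(W) = -6
r = 1536 (r = -6*(-256) = 1536)
(-31960 + 24182) + r = (-31960 + 24182) + 1536 = -7778 + 1536 = -6242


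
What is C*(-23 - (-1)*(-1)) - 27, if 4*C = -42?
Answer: 225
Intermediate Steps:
C = -21/2 (C = (¼)*(-42) = -21/2 ≈ -10.500)
C*(-23 - (-1)*(-1)) - 27 = -21*(-23 - (-1)*(-1))/2 - 27 = -21*(-23 - 1*1)/2 - 27 = -21*(-23 - 1)/2 - 27 = -21/2*(-24) - 27 = 252 - 27 = 225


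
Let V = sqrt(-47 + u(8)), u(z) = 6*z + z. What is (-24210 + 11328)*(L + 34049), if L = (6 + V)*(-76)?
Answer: -429807930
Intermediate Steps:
u(z) = 7*z
V = 3 (V = sqrt(-47 + 7*8) = sqrt(-47 + 56) = sqrt(9) = 3)
L = -684 (L = (6 + 3)*(-76) = 9*(-76) = -684)
(-24210 + 11328)*(L + 34049) = (-24210 + 11328)*(-684 + 34049) = -12882*33365 = -429807930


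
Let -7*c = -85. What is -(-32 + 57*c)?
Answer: -4621/7 ≈ -660.14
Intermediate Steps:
c = 85/7 (c = -⅐*(-85) = 85/7 ≈ 12.143)
-(-32 + 57*c) = -(-32 + 57*(85/7)) = -(-32 + 4845/7) = -1*4621/7 = -4621/7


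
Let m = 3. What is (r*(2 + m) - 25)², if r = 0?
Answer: 625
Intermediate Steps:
(r*(2 + m) - 25)² = (0*(2 + 3) - 25)² = (0*5 - 25)² = (0 - 25)² = (-25)² = 625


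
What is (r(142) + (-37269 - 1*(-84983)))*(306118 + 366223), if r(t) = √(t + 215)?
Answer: 32080078474 + 672341*√357 ≈ 3.2093e+10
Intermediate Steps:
r(t) = √(215 + t)
(r(142) + (-37269 - 1*(-84983)))*(306118 + 366223) = (√(215 + 142) + (-37269 - 1*(-84983)))*(306118 + 366223) = (√357 + (-37269 + 84983))*672341 = (√357 + 47714)*672341 = (47714 + √357)*672341 = 32080078474 + 672341*√357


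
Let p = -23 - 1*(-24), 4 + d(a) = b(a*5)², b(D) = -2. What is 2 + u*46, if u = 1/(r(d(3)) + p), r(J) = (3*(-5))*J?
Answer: 48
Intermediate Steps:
d(a) = 0 (d(a) = -4 + (-2)² = -4 + 4 = 0)
r(J) = -15*J
p = 1 (p = -23 + 24 = 1)
u = 1 (u = 1/(-15*0 + 1) = 1/(0 + 1) = 1/1 = 1)
2 + u*46 = 2 + 1*46 = 2 + 46 = 48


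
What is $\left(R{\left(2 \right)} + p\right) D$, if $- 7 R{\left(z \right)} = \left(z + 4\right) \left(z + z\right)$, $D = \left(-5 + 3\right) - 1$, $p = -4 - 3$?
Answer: $\frac{219}{7} \approx 31.286$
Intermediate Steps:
$p = -7$ ($p = -4 - 3 = -7$)
$D = -3$ ($D = -2 - 1 = -3$)
$R{\left(z \right)} = - \frac{2 z \left(4 + z\right)}{7}$ ($R{\left(z \right)} = - \frac{\left(z + 4\right) \left(z + z\right)}{7} = - \frac{\left(4 + z\right) 2 z}{7} = - \frac{2 z \left(4 + z\right)}{7}$)
$\left(R{\left(2 \right)} + p\right) D = \left(\left(- \frac{2}{7}\right) 2 \left(4 + 2\right) - 7\right) \left(-3\right) = \left(\left(- \frac{2}{7}\right) 2 \cdot 6 - 7\right) \left(-3\right) = \left(- \frac{24}{7} - 7\right) \left(-3\right) = \left(- \frac{73}{7}\right) \left(-3\right) = \frac{219}{7}$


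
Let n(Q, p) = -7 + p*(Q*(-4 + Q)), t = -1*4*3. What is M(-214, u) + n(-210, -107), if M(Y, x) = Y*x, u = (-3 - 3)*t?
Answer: -4823995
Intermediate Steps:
t = -12 (t = -4*3 = -12)
u = 72 (u = (-3 - 3)*(-12) = -6*(-12) = 72)
n(Q, p) = -7 + Q*p*(-4 + Q)
M(-214, u) + n(-210, -107) = -214*72 + (-7 - 107*(-210)² - 4*(-210)*(-107)) = -15408 + (-7 - 107*44100 - 89880) = -15408 + (-7 - 4718700 - 89880) = -15408 - 4808587 = -4823995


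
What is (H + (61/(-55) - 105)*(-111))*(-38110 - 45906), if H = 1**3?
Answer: -54429849616/55 ≈ -9.8963e+8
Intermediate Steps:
H = 1
(H + (61/(-55) - 105)*(-111))*(-38110 - 45906) = (1 + (61/(-55) - 105)*(-111))*(-38110 - 45906) = (1 + (61*(-1/55) - 105)*(-111))*(-84016) = (1 + (-61/55 - 105)*(-111))*(-84016) = (1 - 5836/55*(-111))*(-84016) = (1 + 647796/55)*(-84016) = (647851/55)*(-84016) = -54429849616/55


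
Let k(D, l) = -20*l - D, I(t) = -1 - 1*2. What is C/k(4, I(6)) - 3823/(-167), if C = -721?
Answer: 13383/1336 ≈ 10.017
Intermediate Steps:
I(t) = -3 (I(t) = -1 - 2 = -3)
k(D, l) = -D - 20*l
C/k(4, I(6)) - 3823/(-167) = -721/(-1*4 - 20*(-3)) - 3823/(-167) = -721/(-4 + 60) - 3823*(-1/167) = -721/56 + 3823/167 = -721*1/56 + 3823/167 = -103/8 + 3823/167 = 13383/1336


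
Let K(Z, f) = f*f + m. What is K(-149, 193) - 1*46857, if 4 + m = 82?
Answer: -9530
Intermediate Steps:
m = 78 (m = -4 + 82 = 78)
K(Z, f) = 78 + f**2 (K(Z, f) = f*f + 78 = f**2 + 78 = 78 + f**2)
K(-149, 193) - 1*46857 = (78 + 193**2) - 1*46857 = (78 + 37249) - 46857 = 37327 - 46857 = -9530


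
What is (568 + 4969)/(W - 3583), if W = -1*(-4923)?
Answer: 5537/1340 ≈ 4.1321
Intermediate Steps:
W = 4923
(568 + 4969)/(W - 3583) = (568 + 4969)/(4923 - 3583) = 5537/1340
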